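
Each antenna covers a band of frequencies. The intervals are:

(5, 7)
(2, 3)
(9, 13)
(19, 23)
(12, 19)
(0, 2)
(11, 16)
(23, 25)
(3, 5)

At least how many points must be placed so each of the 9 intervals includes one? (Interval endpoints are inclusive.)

By right end: [0,2]  [2,3]  [3,5]  [5,7]  [9,13]  [11,16]  [12,19]  [19,23]  [23,25]
[0,2] uncovered → point at 2; [3,5] uncovered → point at 5; [9,13] uncovered → point at 13; [19,23] uncovered → point at 23.
Points: 2, 5, 13, 23 (4 total).

4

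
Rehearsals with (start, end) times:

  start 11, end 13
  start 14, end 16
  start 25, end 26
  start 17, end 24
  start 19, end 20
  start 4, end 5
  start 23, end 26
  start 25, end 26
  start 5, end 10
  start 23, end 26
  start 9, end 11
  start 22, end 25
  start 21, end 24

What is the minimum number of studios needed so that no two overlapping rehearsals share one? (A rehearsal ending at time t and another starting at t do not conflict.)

Events (time:±→running): 4:+→1 5:-→0 5:+→1 9:+→2 10:-→1 11:-→0 11:+→1 13:-→0 14:+→1 16:-→0 17:+→1 19:+→2 20:-→1 21:+→2 22:+→3 23:+→4 23:+→5 … peak 5.

5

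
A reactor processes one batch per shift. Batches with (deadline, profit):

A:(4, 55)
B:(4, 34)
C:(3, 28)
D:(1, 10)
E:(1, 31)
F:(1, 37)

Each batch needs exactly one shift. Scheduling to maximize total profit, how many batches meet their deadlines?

Take jobs in profit order; each goes to the latest open slot no later than its deadline.
Profit order: A=55 F=37 B=34 E=31 C=28 D=10
Assign: A→slot 4, F→slot 1, B→slot 3, E skipped, C→slot 2, D skipped.
Slots: [1:F] [2:C] [3:B] [4:A]
4 of 6 scheduled.

4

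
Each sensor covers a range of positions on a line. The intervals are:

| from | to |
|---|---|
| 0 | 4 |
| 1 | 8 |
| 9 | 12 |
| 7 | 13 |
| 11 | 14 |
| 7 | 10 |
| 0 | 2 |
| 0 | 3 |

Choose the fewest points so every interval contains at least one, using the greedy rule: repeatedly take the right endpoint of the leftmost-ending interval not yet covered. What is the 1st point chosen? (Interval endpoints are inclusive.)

2

By right end: [0,2]  [0,3]  [0,4]  [1,8]  [7,10]  [9,12]  [7,13]  [11,14]
[0,2] uncovered → point at 2; [7,10] uncovered → point at 10; [11,14] uncovered → point at 14.
Points: 2, 10, 14 (3 total).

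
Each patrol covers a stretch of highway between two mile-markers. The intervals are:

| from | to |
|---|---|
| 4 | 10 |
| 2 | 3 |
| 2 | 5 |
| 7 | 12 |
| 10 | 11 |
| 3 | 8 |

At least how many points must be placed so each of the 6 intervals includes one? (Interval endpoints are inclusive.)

2

Sort by right endpoint; whenever an interval is uncovered, place a point at its right end.
Sorted: [2,3] [2,5] [3,8] [4,10] [10,11] [7,12]
{[2,3],[2,5],[3,8]} hit by 3; {[4,10],[10,11],[7,12]} hit by 10.
Points: 3, 10 (2 total).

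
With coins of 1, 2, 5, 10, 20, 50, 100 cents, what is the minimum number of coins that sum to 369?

Use the largest denomination that fits, subtract, and repeat.
369 − 3×100→69 − 1×50→19 − 1×10→9 − 1×5→4 − 2×2→0
Total coins = 3 + 1 + 1 + 1 + 2 = 8

8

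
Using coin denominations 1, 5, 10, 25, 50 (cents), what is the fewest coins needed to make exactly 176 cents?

Greedy: take as many of the largest coin as possible, then repeat with the remainder.
176 − 3×50→26 − 1×25→1 − 1×1→0
Total coins = 3 + 1 + 1 = 5

5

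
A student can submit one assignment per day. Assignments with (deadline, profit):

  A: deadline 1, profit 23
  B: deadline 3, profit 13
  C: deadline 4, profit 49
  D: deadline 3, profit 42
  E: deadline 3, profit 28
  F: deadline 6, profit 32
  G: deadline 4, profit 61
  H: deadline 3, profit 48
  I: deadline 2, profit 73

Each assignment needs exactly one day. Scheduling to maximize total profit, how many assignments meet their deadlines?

By profit: I(d2,73), G(d4,61), C(d4,49), H(d3,48), D(d3,42), F(d6,32), E(d3,28), A(d1,23), B(d3,13)
I→slot 2; G→slot 4; C→slot 3; H→slot 1; D skipped; F→slot 6; E skipped; A skipped; B skipped.
5 of 9 scheduled.

5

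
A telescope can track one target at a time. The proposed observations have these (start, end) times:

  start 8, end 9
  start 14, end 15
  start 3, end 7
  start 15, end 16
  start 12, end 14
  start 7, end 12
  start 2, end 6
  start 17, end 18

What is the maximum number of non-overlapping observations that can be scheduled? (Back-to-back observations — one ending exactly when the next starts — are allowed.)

6

Greedy by earliest finish: after sorting by end time, pick each interval compatible with the last pick.
By end time: (2,6), (3,7), (8,9), (7,12), (12,14), (14,15), (15,16), (17,18).
Pick (2,6); next start ≥ 6 → (8,9); next start ≥ 9 → (12,14); next start ≥ 14 → (14,15); next start ≥ 15 → (15,16); next start ≥ 16 → (17,18).
Selected 6 observations.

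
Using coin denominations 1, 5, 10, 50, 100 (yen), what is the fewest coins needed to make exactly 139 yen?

9

Greedy: take as many of the largest coin as possible, then repeat with the remainder.
139 = 1×100 + 3×10 + 1×5 + 4×1
Total coins = 1 + 3 + 1 + 4 = 9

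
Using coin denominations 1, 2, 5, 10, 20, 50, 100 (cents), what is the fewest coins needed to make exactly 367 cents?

Use the largest denomination that fits, subtract, and repeat.
367 = 3×100 + 1×50 + 1×10 + 1×5 + 1×2
Total coins = 3 + 1 + 1 + 1 + 1 = 7

7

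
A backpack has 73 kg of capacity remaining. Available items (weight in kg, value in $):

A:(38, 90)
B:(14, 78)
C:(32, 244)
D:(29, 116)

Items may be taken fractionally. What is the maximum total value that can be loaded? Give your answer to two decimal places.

430.00

Sort by value per unit weight and fill in that order.
Ratios (sorted): C 7.62, B 5.57, D 4.00, A 2.37
take C (32 @ 244); take B (14 @ 78); take 27/29 of D → 108.00. Capacity used 73/73.
Total value = 430.00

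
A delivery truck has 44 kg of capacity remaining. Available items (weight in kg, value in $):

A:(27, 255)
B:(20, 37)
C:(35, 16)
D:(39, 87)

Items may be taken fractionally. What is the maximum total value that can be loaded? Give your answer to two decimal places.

292.92

Ratios (sorted): A 9.44, D 2.23, B 1.85, C 0.46
take A (27 @ 255); take 17/39 of D → 37.92. Capacity used 44/44.
Total value = 292.92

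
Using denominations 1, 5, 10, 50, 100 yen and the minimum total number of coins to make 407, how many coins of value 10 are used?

407 = 4×100 + 1×5 + 2×1
Count of 10: 0

0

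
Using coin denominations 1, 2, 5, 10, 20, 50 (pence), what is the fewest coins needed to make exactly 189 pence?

189 = 3×50 + 1×20 + 1×10 + 1×5 + 2×2
Total coins = 3 + 1 + 1 + 1 + 2 = 8

8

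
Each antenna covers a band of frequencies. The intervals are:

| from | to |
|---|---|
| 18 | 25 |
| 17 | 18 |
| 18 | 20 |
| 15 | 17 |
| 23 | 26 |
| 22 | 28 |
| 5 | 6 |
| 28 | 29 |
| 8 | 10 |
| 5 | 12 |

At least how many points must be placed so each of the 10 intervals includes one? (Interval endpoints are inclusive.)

6

Process intervals by earliest right end; each time one isn't hit yet, stab at its right endpoint.
Sorted: [5,6] [8,10] [5,12] [15,17] [17,18] [18,20] [18,25] [23,26] [22,28] [28,29]
{[5,6]} hit by 6; {[8,10],[5,12]} hit by 10; {[15,17],[17,18]} hit by 17; {[18,20],[18,25]} hit by 20; {[23,26],[22,28]} hit by 26; {[28,29]} hit by 29.
Points: 6, 10, 17, 20, 26, 29 (6 total).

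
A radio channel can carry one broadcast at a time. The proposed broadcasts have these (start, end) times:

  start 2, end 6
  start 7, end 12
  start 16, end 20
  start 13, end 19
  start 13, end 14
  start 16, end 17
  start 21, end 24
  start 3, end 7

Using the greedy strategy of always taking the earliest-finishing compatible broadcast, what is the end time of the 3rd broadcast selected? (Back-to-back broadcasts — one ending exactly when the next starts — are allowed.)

Order by finish time; keep every interval that doesn't clash with the previous kept one.
By end time: (2,6), (3,7), (7,12), (13,14), (16,17), (13,19), (16,20), (21,24).
Pick (2,6); next start ≥ 6 → (7,12); next start ≥ 12 → (13,14); next start ≥ 14 → (16,17); next start ≥ 17 → (21,24).
Selected: (2,6) (7,12) (13,14) (16,17) (21,24)

14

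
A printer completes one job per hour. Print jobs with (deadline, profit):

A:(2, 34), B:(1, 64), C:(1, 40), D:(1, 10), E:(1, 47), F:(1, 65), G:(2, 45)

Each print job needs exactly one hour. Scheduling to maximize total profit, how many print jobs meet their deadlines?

Sort by profit descending; place each in the latest free slot ≤ its deadline.
Profit order: F=65 B=64 E=47 G=45 C=40 A=34 D=10
Assign: F→slot 1, B skipped, E skipped, G→slot 2, C skipped, A skipped, D skipped.
Slots: [1:F] [2:G]
2 of 7 scheduled.

2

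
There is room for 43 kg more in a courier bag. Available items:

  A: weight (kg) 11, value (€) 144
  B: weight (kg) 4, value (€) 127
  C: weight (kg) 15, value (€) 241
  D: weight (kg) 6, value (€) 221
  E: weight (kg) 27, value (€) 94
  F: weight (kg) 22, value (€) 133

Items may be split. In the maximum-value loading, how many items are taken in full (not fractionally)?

Greedy by value/weight ratio, highest first.
Order: D (221/6=36.83) > B (127/4=31.75) > C (241/15=16.07) > A (144/11=13.09) > F (133/22=6.05) > E (94/27=3.48)
Fill: take D (6 @ 221) → take B (4 @ 127) → take C (15 @ 241) → take A (11 @ 144) → take 7/22 of F → 42.32; 43/43 used.
4 item(s) taken whole; one partial (take 7/22 of F).

4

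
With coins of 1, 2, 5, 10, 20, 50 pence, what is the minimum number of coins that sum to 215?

6

Use the largest denomination that fits, subtract, and repeat.
215 − 4×50→15 − 1×10→5 − 1×5→0
Total coins = 4 + 1 + 1 = 6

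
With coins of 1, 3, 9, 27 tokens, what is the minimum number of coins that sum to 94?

6

94 = 3×27 + 1×9 + 1×3 + 1×1
Total coins = 3 + 1 + 1 + 1 = 6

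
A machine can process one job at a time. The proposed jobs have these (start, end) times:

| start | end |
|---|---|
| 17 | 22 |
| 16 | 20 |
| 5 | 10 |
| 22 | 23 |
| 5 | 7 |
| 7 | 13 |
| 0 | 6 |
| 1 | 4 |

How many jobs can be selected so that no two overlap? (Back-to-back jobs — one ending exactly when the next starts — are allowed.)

5

Sort by end time and greedily take each interval whose start is ≥ the last chosen end.
By end time: (1,4), (0,6), (5,7), (5,10), (7,13), (16,20), (17,22), (22,23).
Pick (1,4); next start ≥ 4 → (5,7); next start ≥ 7 → (7,13); next start ≥ 13 → (16,20); next start ≥ 20 → (22,23).
Selected 5 jobs.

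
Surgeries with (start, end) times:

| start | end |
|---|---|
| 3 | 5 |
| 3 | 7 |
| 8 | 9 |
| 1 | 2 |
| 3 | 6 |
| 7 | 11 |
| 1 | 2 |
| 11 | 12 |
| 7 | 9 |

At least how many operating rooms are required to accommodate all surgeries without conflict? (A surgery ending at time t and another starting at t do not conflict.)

The answer is the maximum number of intervals overlapping at any instant.
Events (time:±→running): 1:+→1 1:+→2 2:-→1 2:-→0 3:+→1 3:+→2 3:+→3 … peak 3.

3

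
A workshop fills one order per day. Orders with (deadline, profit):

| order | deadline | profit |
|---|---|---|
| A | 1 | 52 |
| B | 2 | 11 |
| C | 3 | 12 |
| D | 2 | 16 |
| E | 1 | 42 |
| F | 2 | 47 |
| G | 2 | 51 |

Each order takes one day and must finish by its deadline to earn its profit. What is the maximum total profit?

Take jobs in profit order; each goes to the latest open slot no later than its deadline.
By profit: A(d1,52), G(d2,51), F(d2,47), E(d1,42), D(d2,16), C(d3,12), B(d2,11)
A→slot 1; G→slot 2; F skipped; E skipped; D skipped; C→slot 3; B skipped.
Profit = 52 + 51 + 12 = 115

115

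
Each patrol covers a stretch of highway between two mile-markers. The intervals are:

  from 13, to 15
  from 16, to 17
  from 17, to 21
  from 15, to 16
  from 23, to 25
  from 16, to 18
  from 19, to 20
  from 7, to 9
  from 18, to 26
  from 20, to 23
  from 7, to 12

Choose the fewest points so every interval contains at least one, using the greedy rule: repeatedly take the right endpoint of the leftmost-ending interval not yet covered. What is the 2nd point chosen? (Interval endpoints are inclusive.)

15

Process intervals by earliest right end; each time one isn't hit yet, stab at its right endpoint.
By right end: [7,9]  [7,12]  [13,15]  [15,16]  [16,17]  [16,18]  [19,20]  [17,21]  [20,23]  [23,25]  [18,26]
[7,9] uncovered → point at 9; [13,15] uncovered → point at 15; [16,17] uncovered → point at 17; [19,20] uncovered → point at 20; [23,25] uncovered → point at 25.
Points: 9, 15, 17, 20, 25 (5 total).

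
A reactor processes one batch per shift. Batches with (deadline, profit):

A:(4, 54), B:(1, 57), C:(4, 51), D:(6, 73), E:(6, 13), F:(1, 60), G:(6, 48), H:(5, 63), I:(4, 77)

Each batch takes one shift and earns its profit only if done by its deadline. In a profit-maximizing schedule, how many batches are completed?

Sort by profit descending; place each in the latest free slot ≤ its deadline.
By profit: I(d4,77), D(d6,73), H(d5,63), F(d1,60), B(d1,57), A(d4,54), C(d4,51), G(d6,48), E(d6,13)
I→slot 4; D→slot 6; H→slot 5; F→slot 1; B skipped; A→slot 3; C→slot 2; G skipped; E skipped.
6 of 9 scheduled.

6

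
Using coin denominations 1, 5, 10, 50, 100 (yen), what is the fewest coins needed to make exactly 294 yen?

11

294 = 2×100 + 1×50 + 4×10 + 4×1
Total coins = 2 + 1 + 4 + 4 = 11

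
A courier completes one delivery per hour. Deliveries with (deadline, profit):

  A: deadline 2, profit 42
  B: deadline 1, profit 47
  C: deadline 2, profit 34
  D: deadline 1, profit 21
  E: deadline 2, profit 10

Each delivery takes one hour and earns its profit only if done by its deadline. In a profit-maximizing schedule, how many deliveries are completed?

2

By profit: B(d1,47), A(d2,42), C(d2,34), D(d1,21), E(d2,10)
B→slot 1; A→slot 2; C skipped; D skipped; E skipped.
2 of 5 scheduled.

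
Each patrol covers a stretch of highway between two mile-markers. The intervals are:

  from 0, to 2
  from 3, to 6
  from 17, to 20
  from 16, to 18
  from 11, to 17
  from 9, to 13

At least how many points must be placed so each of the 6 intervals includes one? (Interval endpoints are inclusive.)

4

By right end: [0,2]  [3,6]  [9,13]  [11,17]  [16,18]  [17,20]
[0,2] uncovered → point at 2; [3,6] uncovered → point at 6; [9,13] uncovered → point at 13; [16,18] uncovered → point at 18.
Points: 2, 6, 13, 18 (4 total).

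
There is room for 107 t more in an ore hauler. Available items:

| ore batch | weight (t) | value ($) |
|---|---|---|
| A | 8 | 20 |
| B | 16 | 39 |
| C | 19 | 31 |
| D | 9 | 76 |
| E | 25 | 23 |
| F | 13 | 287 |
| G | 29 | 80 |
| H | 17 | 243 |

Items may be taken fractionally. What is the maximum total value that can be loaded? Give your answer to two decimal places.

769.47

Ratios (sorted): F 22.08, H 14.29, D 8.44, G 2.76, A 2.50, B 2.44, C 1.63, E 0.92
take F (13 @ 287); take H (17 @ 243); take D (9 @ 76); take G (29 @ 80); take A (8 @ 20); take B (16 @ 39); take 15/19 of C → 24.47. Capacity used 107/107.
Total value = 769.47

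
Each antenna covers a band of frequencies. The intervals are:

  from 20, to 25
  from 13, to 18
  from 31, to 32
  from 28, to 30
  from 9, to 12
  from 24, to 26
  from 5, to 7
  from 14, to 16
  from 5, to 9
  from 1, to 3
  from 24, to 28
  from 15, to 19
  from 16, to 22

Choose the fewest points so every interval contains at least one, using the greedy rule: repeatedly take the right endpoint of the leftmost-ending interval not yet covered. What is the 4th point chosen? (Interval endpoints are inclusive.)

Process intervals by earliest right end; each time one isn't hit yet, stab at its right endpoint.
By right end: [1,3]  [5,7]  [5,9]  [9,12]  [14,16]  [13,18]  [15,19]  [16,22]  [20,25]  [24,26]  [24,28]  [28,30]  [31,32]
[1,3] uncovered → point at 3; [5,7] uncovered → point at 7; [9,12] uncovered → point at 12; [14,16] uncovered → point at 16; [20,25] uncovered → point at 25; [28,30] uncovered → point at 30; [31,32] uncovered → point at 32.
Points: 3, 7, 12, 16, 25, 30, 32 (7 total).

16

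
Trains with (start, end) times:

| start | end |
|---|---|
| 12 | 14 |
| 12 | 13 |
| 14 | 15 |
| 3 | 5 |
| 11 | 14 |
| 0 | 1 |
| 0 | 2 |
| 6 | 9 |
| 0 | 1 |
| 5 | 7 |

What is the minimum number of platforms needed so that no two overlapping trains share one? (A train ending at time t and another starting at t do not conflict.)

3

Events (time:±→running): 0:+→1 0:+→2 0:+→3 … peak 3.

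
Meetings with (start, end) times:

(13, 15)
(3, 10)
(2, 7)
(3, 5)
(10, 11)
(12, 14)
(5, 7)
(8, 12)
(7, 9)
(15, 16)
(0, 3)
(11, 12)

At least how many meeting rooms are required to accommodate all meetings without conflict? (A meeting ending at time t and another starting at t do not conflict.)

3

The answer is the maximum number of intervals overlapping at any instant.
starts: [0, 2, 3, 3, 5, 7, 8, 10, 11, 12, 13, 15]
ends:   [3, 5, 7, 7, 9, 10, 11, 12, 12, 14, 15, 16]
s0→1 s2→2 e3→1 s3→2 s3→3  — peak 3.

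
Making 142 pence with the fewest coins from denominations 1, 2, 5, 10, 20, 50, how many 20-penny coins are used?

2

142 − 2×50→42 − 2×20→2 − 1×2→0
Count of 20: 2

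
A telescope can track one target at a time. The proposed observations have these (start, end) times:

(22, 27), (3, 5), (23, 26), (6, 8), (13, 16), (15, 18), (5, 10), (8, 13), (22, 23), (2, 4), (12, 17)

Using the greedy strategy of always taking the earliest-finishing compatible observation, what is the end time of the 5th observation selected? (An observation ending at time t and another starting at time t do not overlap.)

23

By end time: (2,4), (3,5), (6,8), (5,10), (8,13), (13,16), (12,17), (15,18), (22,23), (23,26), (22,27).
Pick (2,4); next start ≥ 4 → (6,8); next start ≥ 8 → (8,13); next start ≥ 13 → (13,16); next start ≥ 16 → (22,23); next start ≥ 23 → (23,26).
Selected: (2,4) (6,8) (8,13) (13,16) (22,23) (23,26)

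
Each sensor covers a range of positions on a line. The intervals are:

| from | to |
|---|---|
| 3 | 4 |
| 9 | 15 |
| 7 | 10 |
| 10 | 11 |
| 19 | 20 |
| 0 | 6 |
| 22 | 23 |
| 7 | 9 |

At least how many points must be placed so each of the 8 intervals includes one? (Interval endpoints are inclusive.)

Process intervals by earliest right end; each time one isn't hit yet, stab at its right endpoint.
By right end: [3,4]  [0,6]  [7,9]  [7,10]  [10,11]  [9,15]  [19,20]  [22,23]
[3,4] uncovered → point at 4; [7,9] uncovered → point at 9; [10,11] uncovered → point at 11; [19,20] uncovered → point at 20; [22,23] uncovered → point at 23.
Points: 4, 9, 11, 20, 23 (5 total).

5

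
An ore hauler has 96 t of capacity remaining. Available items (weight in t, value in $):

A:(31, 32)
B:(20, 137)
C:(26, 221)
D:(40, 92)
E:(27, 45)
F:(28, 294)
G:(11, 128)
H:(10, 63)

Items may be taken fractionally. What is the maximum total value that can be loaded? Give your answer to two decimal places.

Ratios (sorted): G 11.64, F 10.50, C 8.50, B 6.85, H 6.30, D 2.30, E 1.67, A 1.03
take G (11 @ 128); take F (28 @ 294); take C (26 @ 221); take B (20 @ 137); take H (10 @ 63); take 1/40 of D → 2.30. Capacity used 96/96.
Total value = 845.30

845.30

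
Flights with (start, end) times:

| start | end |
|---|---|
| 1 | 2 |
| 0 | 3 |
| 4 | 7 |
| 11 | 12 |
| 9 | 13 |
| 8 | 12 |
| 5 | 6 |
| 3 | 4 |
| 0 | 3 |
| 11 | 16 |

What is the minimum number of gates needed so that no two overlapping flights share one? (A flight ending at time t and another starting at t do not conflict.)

4

Count concurrent intervals with a sweep; the peak is the room count.
Events (time:±→running): 0:+→1 0:+→2 1:+→3 2:-→2 3:-→1 3:-→0 3:+→1 4:-→0 4:+→1 5:+→2 6:-→1 7:-→0 8:+→1 9:+→2 11:+→3 11:+→4 … peak 4.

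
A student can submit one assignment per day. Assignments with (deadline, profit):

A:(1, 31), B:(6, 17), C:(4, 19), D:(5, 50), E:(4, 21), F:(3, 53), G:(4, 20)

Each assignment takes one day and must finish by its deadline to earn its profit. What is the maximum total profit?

Profit order: F=53 D=50 A=31 E=21 G=20 C=19 B=17
Assign: F→slot 3, D→slot 5, A→slot 1, E→slot 4, G→slot 2, C skipped, B→slot 6.
Slots: [1:A] [2:G] [3:F] [4:E] [5:D] [6:B]
Profit = 31 + 20 + 53 + 21 + 50 + 17 = 192

192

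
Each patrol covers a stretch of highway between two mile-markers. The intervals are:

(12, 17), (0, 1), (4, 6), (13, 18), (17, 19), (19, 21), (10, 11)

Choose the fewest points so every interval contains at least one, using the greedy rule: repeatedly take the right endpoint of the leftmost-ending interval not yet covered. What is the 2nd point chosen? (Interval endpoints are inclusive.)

6

Process intervals by earliest right end; each time one isn't hit yet, stab at its right endpoint.
Sorted: [0,1] [4,6] [10,11] [12,17] [13,18] [17,19] [19,21]
{[0,1]} hit by 1; {[4,6]} hit by 6; {[10,11]} hit by 11; {[12,17],[13,18],[17,19]} hit by 17; {[19,21]} hit by 21.
Points: 1, 6, 11, 17, 21 (5 total).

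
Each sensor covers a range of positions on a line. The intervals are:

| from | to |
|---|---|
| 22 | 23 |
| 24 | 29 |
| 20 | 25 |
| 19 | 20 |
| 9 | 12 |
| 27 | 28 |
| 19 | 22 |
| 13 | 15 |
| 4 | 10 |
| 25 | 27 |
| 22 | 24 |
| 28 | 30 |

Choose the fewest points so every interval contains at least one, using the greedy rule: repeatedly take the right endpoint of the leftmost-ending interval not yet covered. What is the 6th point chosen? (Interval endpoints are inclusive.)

30

By right end: [4,10]  [9,12]  [13,15]  [19,20]  [19,22]  [22,23]  [22,24]  [20,25]  [25,27]  [27,28]  [24,29]  [28,30]
[4,10] uncovered → point at 10; [13,15] uncovered → point at 15; [19,20] uncovered → point at 20; [22,23] uncovered → point at 23; [25,27] uncovered → point at 27; [28,30] uncovered → point at 30.
Points: 10, 15, 20, 23, 27, 30 (6 total).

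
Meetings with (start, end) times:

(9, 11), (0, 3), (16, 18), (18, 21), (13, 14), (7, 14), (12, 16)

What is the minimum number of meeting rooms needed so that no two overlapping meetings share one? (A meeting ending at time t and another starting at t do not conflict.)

The answer is the maximum number of intervals overlapping at any instant.
starts: [0, 7, 9, 12, 13, 16, 18]
ends:   [3, 11, 14, 14, 16, 18, 21]
s0→1 e3→0 s7→1 s9→2 e11→1 s12→2 s13→3  — peak 3.

3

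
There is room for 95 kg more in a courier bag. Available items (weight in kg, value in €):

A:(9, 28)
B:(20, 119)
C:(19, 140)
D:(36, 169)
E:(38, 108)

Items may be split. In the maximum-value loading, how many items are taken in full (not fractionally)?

4

Order: C (140/19=7.37) > B (119/20=5.95) > D (169/36=4.69) > A (28/9=3.11) > E (108/38=2.84)
Fill: take C (19 @ 140) → take B (20 @ 119) → take D (36 @ 169) → take A (9 @ 28) → take 11/38 of E → 31.26; 95/95 used.
4 item(s) taken whole; one partial (take 11/38 of E).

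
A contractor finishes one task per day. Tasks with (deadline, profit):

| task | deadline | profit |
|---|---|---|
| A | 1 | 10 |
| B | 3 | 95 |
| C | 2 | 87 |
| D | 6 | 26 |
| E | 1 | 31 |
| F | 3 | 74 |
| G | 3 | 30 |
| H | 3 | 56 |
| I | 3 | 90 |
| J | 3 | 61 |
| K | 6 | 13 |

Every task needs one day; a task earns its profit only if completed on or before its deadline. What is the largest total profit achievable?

311

Take jobs in profit order; each goes to the latest open slot no later than its deadline.
By profit: B(d3,95), I(d3,90), C(d2,87), F(d3,74), J(d3,61), H(d3,56), E(d1,31), G(d3,30), D(d6,26), K(d6,13), A(d1,10)
B→slot 3; I→slot 2; C→slot 1; F skipped; J skipped; H skipped; E skipped; G skipped; D→slot 6; K→slot 5; A skipped.
Profit = 87 + 90 + 95 + 13 + 26 = 311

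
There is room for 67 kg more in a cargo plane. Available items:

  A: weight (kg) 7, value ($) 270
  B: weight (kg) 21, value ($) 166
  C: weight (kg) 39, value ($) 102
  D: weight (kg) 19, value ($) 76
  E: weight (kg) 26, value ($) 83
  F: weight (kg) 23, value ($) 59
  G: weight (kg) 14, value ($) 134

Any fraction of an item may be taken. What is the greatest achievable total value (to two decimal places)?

Greedy by value/weight ratio, highest first.
Ratios (sorted): A 38.57, G 9.57, B 7.90, D 4.00, E 3.19, C 2.62, F 2.57
take A (7 @ 270); take G (14 @ 134); take B (21 @ 166); take D (19 @ 76); take 6/26 of E → 19.15. Capacity used 67/67.
Total value = 665.15

665.15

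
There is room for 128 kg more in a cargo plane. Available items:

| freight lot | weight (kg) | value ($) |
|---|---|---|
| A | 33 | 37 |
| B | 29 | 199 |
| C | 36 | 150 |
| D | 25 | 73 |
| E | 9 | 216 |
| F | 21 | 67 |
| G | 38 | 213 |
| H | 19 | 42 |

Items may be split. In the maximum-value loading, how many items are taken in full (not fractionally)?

4

Greedy by value/weight ratio, highest first.
Order: E (216/9=24.00) > B (199/29=6.86) > G (213/38=5.61) > C (150/36=4.17) > F (67/21=3.19) > D (73/25=2.92) > H (42/19=2.21) > A (37/33=1.12)
Fill: take E (9 @ 216) → take B (29 @ 199) → take G (38 @ 213) → take C (36 @ 150) → take 16/21 of F → 51.05; 128/128 used.
4 item(s) taken whole; one partial (take 16/21 of F).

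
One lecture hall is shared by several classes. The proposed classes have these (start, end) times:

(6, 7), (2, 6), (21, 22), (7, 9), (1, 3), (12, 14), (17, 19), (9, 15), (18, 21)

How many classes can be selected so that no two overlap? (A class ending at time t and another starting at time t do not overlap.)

Greedy by earliest finish: after sorting by end time, pick each interval compatible with the last pick.
By end time: (1,3), (2,6), (6,7), (7,9), (12,14), (9,15), (17,19), (18,21), (21,22).
Pick (1,3); next start ≥ 3 → (6,7); next start ≥ 7 → (7,9); next start ≥ 9 → (12,14); next start ≥ 14 → (17,19); next start ≥ 19 → (21,22).
Selected 6 classes.

6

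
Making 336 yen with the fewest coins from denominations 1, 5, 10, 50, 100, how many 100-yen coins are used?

3

336 = 3×100 + 3×10 + 1×5 + 1×1
Count of 100: 3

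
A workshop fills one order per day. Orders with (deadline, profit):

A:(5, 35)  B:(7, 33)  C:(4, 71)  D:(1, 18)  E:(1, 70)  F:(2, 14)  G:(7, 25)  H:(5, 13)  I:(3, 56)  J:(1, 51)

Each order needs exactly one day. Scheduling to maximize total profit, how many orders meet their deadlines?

7

Sort by profit descending; place each in the latest free slot ≤ its deadline.
By profit: C(d4,71), E(d1,70), I(d3,56), J(d1,51), A(d5,35), B(d7,33), G(d7,25), D(d1,18), F(d2,14), H(d5,13)
C→slot 4; E→slot 1; I→slot 3; J skipped; A→slot 5; B→slot 7; G→slot 6; D skipped; F→slot 2; H skipped.
7 of 10 scheduled.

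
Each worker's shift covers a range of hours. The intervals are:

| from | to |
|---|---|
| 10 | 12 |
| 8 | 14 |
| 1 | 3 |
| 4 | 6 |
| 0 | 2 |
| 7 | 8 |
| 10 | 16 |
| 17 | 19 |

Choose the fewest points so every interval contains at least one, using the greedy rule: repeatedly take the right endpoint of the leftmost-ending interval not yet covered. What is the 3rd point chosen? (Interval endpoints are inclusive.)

8

Sort by right endpoint; whenever an interval is uncovered, place a point at its right end.
Sorted: [0,2] [1,3] [4,6] [7,8] [10,12] [8,14] [10,16] [17,19]
{[0,2],[1,3]} hit by 2; {[4,6]} hit by 6; {[7,8]} hit by 8; {[10,12],[8,14],[10,16]} hit by 12; {[17,19]} hit by 19.
Points: 2, 6, 8, 12, 19 (5 total).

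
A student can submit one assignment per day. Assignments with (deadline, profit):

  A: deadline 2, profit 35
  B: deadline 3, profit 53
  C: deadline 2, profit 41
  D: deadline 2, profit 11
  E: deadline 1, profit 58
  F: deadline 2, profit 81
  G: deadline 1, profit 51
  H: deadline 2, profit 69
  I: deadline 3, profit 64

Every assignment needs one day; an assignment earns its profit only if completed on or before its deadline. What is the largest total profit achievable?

214

Take jobs in profit order; each goes to the latest open slot no later than its deadline.
Profit order: F=81 H=69 I=64 E=58 B=53 G=51 C=41 A=35 D=11
Assign: F→slot 2, H→slot 1, I→slot 3, E skipped, B skipped, G skipped, C skipped, A skipped, D skipped.
Slots: [1:H] [2:F] [3:I]
Profit = 69 + 81 + 64 = 214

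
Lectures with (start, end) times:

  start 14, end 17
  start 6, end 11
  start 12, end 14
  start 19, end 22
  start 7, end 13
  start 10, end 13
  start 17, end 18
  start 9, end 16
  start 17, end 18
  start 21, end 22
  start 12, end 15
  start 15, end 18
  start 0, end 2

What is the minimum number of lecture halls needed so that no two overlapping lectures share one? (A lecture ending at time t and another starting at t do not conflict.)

The answer is the maximum number of intervals overlapping at any instant.
starts: [0, 6, 7, 9, 10, 12, 12, 14, 15, 17, 17, 19, 21]
ends:   [2, 11, 13, 13, 14, 15, 16, 17, 18, 18, 18, 22, 22]
s0→1 e2→0 s6→1 s7→2 s9→3 s10→4 e11→3 s12→4 s12→5  — peak 5.

5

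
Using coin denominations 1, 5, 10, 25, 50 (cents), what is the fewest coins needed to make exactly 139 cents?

Greedy: take as many of the largest coin as possible, then repeat with the remainder.
139 − 2×50→39 − 1×25→14 − 1×10→4 − 4×1→0
Total coins = 2 + 1 + 1 + 4 = 8

8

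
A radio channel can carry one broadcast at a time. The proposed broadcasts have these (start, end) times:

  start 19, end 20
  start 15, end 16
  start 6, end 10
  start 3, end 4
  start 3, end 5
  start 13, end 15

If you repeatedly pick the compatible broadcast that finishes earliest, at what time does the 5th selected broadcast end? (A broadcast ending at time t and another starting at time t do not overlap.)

20

Order by finish time; keep every interval that doesn't clash with the previous kept one.
By end time: (3,4), (3,5), (6,10), (13,15), (15,16), (19,20).
Pick (3,4); next start ≥ 4 → (6,10); next start ≥ 10 → (13,15); next start ≥ 15 → (15,16); next start ≥ 16 → (19,20).
Selected: (3,4) (6,10) (13,15) (15,16) (19,20)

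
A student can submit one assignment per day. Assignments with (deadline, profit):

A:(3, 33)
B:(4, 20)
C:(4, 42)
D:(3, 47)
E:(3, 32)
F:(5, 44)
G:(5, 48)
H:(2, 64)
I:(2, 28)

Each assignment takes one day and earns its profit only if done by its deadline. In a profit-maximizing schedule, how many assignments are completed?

By profit: H(d2,64), G(d5,48), D(d3,47), F(d5,44), C(d4,42), A(d3,33), E(d3,32), I(d2,28), B(d4,20)
H→slot 2; G→slot 5; D→slot 3; F→slot 4; C→slot 1; A skipped; E skipped; I skipped; B skipped.
5 of 9 scheduled.

5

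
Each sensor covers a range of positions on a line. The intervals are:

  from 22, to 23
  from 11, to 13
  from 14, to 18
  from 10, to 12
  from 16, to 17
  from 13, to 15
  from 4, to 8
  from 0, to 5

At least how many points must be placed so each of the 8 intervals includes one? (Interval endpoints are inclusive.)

By right end: [0,5]  [4,8]  [10,12]  [11,13]  [13,15]  [16,17]  [14,18]  [22,23]
[0,5] uncovered → point at 5; [10,12] uncovered → point at 12; [13,15] uncovered → point at 15; [16,17] uncovered → point at 17; [22,23] uncovered → point at 23.
Points: 5, 12, 15, 17, 23 (5 total).

5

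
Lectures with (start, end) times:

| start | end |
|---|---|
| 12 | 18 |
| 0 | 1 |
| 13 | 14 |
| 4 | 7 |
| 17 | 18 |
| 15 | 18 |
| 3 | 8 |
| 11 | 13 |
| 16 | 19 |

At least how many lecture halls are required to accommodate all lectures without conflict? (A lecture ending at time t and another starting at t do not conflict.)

Events (time:±→running): 0:+→1 1:-→0 3:+→1 4:+→2 7:-→1 8:-→0 11:+→1 12:+→2 13:-→1 13:+→2 14:-→1 15:+→2 16:+→3 17:+→4 … peak 4.

4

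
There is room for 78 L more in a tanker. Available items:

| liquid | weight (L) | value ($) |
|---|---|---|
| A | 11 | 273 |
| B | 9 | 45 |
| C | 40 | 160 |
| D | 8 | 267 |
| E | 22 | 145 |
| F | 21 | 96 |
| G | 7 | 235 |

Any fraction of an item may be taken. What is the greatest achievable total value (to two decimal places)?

Sort by value per unit weight and fill in that order.
Order: G (235/7=33.57) > D (267/8=33.38) > A (273/11=24.82) > E (145/22=6.59) > B (45/9=5.00) > F (96/21=4.57) > C (160/40=4.00)
Fill: take G (7 @ 235) → take D (8 @ 267) → take A (11 @ 273) → take E (22 @ 145) → take B (9 @ 45) → take F (21 @ 96); 78/78 used.
Total value = 1061.00

1061.00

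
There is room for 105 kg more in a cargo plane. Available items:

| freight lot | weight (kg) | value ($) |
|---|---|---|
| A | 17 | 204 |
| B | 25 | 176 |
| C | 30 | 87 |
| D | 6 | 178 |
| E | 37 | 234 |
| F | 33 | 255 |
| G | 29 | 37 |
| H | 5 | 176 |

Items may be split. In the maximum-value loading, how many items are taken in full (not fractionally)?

5

Greedy by value/weight ratio, highest first.
Ratios (sorted): H 35.20, D 29.67, A 12.00, F 7.73, B 7.04, E 6.32, C 2.90, G 1.28
take H (5 @ 176); take D (6 @ 178); take A (17 @ 204); take F (33 @ 255); take B (25 @ 176); take 19/37 of E → 120.16. Capacity used 105/105.
5 item(s) taken whole; one partial (take 19/37 of E).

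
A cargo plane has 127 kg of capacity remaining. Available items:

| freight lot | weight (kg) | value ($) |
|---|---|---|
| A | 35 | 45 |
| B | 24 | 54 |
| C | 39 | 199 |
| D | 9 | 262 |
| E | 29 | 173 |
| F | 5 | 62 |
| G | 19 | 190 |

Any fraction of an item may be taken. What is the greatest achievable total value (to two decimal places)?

942.57

Greedy by value/weight ratio, highest first.
Order: D (262/9=29.11) > F (62/5=12.40) > G (190/19=10.00) > E (173/29=5.97) > C (199/39=5.10) > B (54/24=2.25) > A (45/35=1.29)
Fill: take D (9 @ 262) → take F (5 @ 62) → take G (19 @ 190) → take E (29 @ 173) → take C (39 @ 199) → take B (24 @ 54) → take 2/35 of A → 2.57; 127/127 used.
Total value = 942.57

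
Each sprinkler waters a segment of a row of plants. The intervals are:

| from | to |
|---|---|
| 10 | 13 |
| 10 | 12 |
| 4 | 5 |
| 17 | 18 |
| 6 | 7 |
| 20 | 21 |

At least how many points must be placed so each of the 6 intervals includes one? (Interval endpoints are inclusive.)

Sort by right endpoint; whenever an interval is uncovered, place a point at its right end.
Sorted: [4,5] [6,7] [10,12] [10,13] [17,18] [20,21]
{[4,5]} hit by 5; {[6,7]} hit by 7; {[10,12],[10,13]} hit by 12; {[17,18]} hit by 18; {[20,21]} hit by 21.
Points: 5, 7, 12, 18, 21 (5 total).

5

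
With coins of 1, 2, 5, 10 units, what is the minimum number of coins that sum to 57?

Use the largest denomination that fits, subtract, and repeat.
57 = 5×10 + 1×5 + 1×2
Total coins = 5 + 1 + 1 = 7

7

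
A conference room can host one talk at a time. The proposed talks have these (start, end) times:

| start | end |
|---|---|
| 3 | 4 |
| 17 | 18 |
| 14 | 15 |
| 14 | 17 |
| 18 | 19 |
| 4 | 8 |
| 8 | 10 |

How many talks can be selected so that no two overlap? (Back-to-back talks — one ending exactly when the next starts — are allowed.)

6

Sorted by end: (3,4)  (4,8)  (8,10)  (14,15)  (14,17)  (17,18)  (18,19)
take (3,4); take (4,8); take (8,10); take (14,15); skip (14,17); take (17,18); take (18,19).
Selected 6 talks.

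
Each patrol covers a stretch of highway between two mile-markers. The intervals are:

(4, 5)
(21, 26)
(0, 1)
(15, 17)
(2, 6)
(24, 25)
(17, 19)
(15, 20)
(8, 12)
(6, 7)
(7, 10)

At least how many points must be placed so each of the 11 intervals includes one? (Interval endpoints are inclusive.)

6

Sorted: [0,1] [4,5] [2,6] [6,7] [7,10] [8,12] [15,17] [17,19] [15,20] [24,25] [21,26]
{[0,1]} hit by 1; {[4,5],[2,6]} hit by 5; {[6,7],[7,10]} hit by 7; {[8,12]} hit by 12; {[15,17],[17,19],[15,20]} hit by 17; {[24,25],[21,26]} hit by 25.
Points: 1, 5, 7, 12, 17, 25 (6 total).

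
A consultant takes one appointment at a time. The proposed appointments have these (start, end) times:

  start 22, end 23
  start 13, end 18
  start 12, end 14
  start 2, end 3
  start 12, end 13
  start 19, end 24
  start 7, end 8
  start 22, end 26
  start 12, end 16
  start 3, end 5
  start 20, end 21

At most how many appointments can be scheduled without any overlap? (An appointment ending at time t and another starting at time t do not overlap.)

7

Sort by end time and greedily take each interval whose start is ≥ the last chosen end.
Sorted by end: (2,3)  (3,5)  (7,8)  (12,13)  (12,14)  (12,16)  (13,18)  (20,21)  (22,23)  (19,24)  (22,26)
take (2,3); take (3,5); take (7,8); take (12,13); skip (12,14); take (13,18); take (20,21); take (22,23); skip (19,24).
Selected 7 appointments.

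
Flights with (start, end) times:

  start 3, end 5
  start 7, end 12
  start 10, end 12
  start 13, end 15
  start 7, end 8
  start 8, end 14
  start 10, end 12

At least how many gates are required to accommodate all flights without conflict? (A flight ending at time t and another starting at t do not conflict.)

Count concurrent intervals with a sweep; the peak is the room count.
starts: [3, 7, 7, 8, 10, 10, 13]
ends:   [5, 8, 12, 12, 12, 14, 15]
s3→1 e5→0 s7→1 s7→2 e8→1 s8→2 s10→3 s10→4  — peak 4.

4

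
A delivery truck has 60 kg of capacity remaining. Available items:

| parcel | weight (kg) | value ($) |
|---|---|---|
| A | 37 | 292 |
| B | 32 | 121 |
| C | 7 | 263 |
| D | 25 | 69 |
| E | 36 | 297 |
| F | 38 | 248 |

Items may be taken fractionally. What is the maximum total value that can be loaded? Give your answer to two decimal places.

694.16

Greedy by value/weight ratio, highest first.
Order: C (263/7=37.57) > E (297/36=8.25) > A (292/37=7.89) > F (248/38=6.53) > B (121/32=3.78) > D (69/25=2.76)
Fill: take C (7 @ 263) → take E (36 @ 297) → take 17/37 of A → 134.16; 60/60 used.
Total value = 694.16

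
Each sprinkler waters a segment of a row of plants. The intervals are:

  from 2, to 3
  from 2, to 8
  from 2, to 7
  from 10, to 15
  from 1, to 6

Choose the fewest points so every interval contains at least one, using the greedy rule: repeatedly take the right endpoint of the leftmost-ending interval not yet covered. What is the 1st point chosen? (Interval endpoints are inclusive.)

3

Process intervals by earliest right end; each time one isn't hit yet, stab at its right endpoint.
By right end: [2,3]  [1,6]  [2,7]  [2,8]  [10,15]
[2,3] uncovered → point at 3; [10,15] uncovered → point at 15.
Points: 3, 15 (2 total).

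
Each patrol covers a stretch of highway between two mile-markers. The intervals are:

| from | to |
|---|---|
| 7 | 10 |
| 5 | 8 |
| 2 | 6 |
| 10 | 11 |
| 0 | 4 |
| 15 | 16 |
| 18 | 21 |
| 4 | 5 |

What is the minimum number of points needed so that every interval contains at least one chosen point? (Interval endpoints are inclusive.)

Sort by right endpoint; whenever an interval is uncovered, place a point at its right end.
Sorted: [0,4] [4,5] [2,6] [5,8] [7,10] [10,11] [15,16] [18,21]
{[0,4],[4,5],[2,6]} hit by 4; {[5,8],[7,10]} hit by 8; {[10,11]} hit by 11; {[15,16]} hit by 16; {[18,21]} hit by 21.
Points: 4, 8, 11, 16, 21 (5 total).

5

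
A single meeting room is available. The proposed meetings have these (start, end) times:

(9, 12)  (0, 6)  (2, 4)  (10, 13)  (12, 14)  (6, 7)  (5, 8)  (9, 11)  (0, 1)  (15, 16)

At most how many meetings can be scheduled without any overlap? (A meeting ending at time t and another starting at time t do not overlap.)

Sorted by end: (0,1)  (2,4)  (0,6)  (6,7)  (5,8)  (9,11)  (9,12)  (10,13)  (12,14)  (15,16)
take (0,1); take (2,4); take (6,7); skip (5,8); take (9,11); skip (10,13); take (12,14); take (15,16).
Selected 6 meetings.

6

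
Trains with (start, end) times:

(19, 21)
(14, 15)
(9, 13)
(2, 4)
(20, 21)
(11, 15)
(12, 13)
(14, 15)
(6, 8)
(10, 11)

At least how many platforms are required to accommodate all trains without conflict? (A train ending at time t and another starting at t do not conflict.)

3

The answer is the maximum number of intervals overlapping at any instant.
starts: [2, 6, 9, 10, 11, 12, 14, 14, 19, 20]
ends:   [4, 8, 11, 13, 13, 15, 15, 15, 21, 21]
s2→1 e4→0 s6→1 e8→0 s9→1 s10→2 e11→1 s11→2 s12→3  — peak 3.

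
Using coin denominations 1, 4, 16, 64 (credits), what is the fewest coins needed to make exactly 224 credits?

5

224 − 3×64→32 − 2×16→0
Total coins = 3 + 2 = 5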